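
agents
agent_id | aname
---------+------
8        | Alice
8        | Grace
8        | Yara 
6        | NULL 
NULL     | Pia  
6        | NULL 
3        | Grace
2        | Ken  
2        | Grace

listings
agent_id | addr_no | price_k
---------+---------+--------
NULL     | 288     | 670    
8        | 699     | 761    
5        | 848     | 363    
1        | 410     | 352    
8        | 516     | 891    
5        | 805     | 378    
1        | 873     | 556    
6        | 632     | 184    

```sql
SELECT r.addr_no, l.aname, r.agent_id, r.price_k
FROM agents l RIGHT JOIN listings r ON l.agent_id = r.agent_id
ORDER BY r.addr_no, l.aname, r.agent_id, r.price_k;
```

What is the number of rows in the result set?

13

RIGHT JOIN keeps every row from `listings`; unmatched rows get NULL for `agents`'s columns.
Matching on l.agent_id = r.agent_id. A NULL in a compared column never satisfies the condition.
- l[0] agent_id=8 → 2 match(es) in r → 2 row(s).
- l[1] agent_id=8 → 2 match(es) in r → 2 row(s).
- l[2] agent_id=8 → 2 match(es) in r → 2 row(s).
- l[3] agent_id=6 → 1 match(es) in r → 1 row(s).
- l[4] agent_id=NULL → no match.
- l[5] agent_id=6 → 1 match(es) in r → 1 row(s).
- l[6] agent_id=3 → no match.
- l[7] agent_id=2 → no match.
- l[8] agent_id=2 → no match.
- 5 r row(s) had no l match → kept, l columns NULL.
Total: 8 matched + 5 padded = 13 rows.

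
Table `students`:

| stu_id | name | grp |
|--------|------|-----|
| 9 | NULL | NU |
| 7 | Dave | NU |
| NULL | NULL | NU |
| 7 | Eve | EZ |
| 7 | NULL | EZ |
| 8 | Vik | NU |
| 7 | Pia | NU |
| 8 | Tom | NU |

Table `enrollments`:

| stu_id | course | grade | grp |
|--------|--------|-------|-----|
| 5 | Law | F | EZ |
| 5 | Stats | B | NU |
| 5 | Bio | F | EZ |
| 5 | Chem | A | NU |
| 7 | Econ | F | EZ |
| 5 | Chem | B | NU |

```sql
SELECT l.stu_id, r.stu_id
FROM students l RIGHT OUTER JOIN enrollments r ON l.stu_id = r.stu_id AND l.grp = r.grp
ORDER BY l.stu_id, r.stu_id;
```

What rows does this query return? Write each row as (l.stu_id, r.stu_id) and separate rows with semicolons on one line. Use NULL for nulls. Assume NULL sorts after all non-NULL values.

(7, 7); (7, 7); (NULL, 5); (NULL, 5); (NULL, 5); (NULL, 5); (NULL, 5)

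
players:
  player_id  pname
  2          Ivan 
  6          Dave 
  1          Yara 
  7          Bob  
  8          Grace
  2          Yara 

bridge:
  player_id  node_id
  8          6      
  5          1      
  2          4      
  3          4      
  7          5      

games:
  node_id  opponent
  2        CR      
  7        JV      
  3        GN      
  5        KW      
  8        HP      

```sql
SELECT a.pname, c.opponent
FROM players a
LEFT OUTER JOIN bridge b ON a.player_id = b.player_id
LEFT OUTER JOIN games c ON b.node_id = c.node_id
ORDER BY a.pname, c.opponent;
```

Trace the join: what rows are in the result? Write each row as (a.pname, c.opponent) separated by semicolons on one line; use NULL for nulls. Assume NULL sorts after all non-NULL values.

Joins associate left-to-right: players LEFT JOIN bridge on player_id gives 6 intermediate row(s).
Then LEFT JOIN `games c` on node_id: each of those 6 rows is kept; rows whose b.node_id has no match in c get NULL for c's columns.

(Bob, KW); (Dave, NULL); (Grace, NULL); (Ivan, NULL); (Yara, NULL); (Yara, NULL)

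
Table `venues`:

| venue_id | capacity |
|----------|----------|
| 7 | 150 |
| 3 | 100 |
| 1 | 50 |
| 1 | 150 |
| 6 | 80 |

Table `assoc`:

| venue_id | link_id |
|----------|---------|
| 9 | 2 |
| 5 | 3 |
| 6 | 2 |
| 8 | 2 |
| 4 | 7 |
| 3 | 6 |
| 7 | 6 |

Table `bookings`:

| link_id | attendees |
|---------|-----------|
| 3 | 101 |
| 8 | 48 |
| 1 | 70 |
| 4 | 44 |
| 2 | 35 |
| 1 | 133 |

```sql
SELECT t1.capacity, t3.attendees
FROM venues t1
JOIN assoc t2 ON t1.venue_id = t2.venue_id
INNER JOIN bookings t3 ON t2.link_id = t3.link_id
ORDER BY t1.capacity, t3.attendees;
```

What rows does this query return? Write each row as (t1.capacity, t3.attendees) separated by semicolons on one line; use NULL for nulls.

(80, 35)

Step 1 — t1 INNER JOIN t2 on venue_id → 3 row(s).
Then INNER JOIN `bookings t3` on link_id: keep only rows whose t2.link_id appears in t3.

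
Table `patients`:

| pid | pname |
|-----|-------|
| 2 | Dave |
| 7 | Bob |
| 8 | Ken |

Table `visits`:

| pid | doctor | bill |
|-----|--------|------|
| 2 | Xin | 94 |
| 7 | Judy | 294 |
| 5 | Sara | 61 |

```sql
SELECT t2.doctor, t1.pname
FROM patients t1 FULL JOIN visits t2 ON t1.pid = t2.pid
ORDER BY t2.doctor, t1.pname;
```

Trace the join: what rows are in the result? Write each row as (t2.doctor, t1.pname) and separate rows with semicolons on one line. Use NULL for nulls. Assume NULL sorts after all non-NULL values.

(Judy, Bob); (Sara, NULL); (Xin, Dave); (NULL, Ken)

FULL OUTER JOIN keeps every row from both sides; unmatched rows get NULL for the other side's columns.
Matching on t1.pid = t2.pid.
Matched pairs: 2; unmatched t1 rows kept: 1; unmatched t2 rows kept: 1.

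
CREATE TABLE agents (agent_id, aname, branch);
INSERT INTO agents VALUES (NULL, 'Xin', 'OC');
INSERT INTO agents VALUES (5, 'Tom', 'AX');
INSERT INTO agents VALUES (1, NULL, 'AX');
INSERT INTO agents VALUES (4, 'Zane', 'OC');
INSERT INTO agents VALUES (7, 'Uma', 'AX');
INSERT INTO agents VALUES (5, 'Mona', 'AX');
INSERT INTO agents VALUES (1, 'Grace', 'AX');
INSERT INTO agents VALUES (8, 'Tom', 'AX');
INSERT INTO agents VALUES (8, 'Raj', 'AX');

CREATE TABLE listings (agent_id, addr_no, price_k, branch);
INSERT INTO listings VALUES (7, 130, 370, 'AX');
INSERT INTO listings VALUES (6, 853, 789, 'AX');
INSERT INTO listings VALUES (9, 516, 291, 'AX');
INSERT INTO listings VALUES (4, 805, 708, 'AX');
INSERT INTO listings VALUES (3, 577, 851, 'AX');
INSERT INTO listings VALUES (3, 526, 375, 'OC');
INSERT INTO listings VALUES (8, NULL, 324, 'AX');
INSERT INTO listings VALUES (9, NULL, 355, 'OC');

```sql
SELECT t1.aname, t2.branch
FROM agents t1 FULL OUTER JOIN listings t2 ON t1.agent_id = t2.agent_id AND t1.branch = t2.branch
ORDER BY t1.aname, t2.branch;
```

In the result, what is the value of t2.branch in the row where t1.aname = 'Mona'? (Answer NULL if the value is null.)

FULL OUTER JOIN keeps every row from both sides; unmatched rows get NULL for the other side's columns.
Matching on t1.agent_id = t2.agent_id AND t1.branch = t2.branch. A NULL in a compared column never satisfies the condition.
Matched pairs: 3; unmatched t1 rows kept: 6; unmatched t2 rows kept: 6.

NULL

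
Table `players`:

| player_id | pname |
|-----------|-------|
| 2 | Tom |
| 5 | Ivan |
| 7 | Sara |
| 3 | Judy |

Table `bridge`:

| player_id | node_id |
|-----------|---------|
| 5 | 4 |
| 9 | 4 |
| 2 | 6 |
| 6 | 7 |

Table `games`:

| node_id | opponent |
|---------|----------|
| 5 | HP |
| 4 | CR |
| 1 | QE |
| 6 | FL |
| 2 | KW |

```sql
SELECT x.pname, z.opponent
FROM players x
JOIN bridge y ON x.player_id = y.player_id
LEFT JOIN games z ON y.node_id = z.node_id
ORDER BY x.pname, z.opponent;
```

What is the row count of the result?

2

Step 1 — x INNER JOIN y on player_id → 2 row(s).
Then LEFT JOIN `games z` on node_id: each of those 2 rows is kept; rows whose y.node_id has no match in z get NULL for z's columns.
Result: 2 row(s).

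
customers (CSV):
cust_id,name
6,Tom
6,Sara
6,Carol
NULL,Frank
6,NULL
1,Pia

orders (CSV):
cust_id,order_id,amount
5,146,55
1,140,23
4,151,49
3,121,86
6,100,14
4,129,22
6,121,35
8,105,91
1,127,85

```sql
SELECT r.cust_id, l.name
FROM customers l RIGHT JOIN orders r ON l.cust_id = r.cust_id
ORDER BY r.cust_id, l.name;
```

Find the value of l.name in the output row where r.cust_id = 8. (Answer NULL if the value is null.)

RIGHT JOIN keeps every row from `orders`; unmatched rows get NULL for `customers`'s columns.
Matching on l.cust_id = r.cust_id. A NULL in a compared column never satisfies the condition.
- l[0] cust_id=6 → 2 match(es) in r → 2 row(s).
- l[1] cust_id=6 → 2 match(es) in r → 2 row(s).
- l[2] cust_id=6 → 2 match(es) in r → 2 row(s).
- l[3] cust_id=NULL → no match.
- l[4] cust_id=6 → 2 match(es) in r → 2 row(s).
- l[5] cust_id=1 → 2 match(es) in r → 2 row(s).
- 5 r row(s) had no l match → kept, l columns NULL.

NULL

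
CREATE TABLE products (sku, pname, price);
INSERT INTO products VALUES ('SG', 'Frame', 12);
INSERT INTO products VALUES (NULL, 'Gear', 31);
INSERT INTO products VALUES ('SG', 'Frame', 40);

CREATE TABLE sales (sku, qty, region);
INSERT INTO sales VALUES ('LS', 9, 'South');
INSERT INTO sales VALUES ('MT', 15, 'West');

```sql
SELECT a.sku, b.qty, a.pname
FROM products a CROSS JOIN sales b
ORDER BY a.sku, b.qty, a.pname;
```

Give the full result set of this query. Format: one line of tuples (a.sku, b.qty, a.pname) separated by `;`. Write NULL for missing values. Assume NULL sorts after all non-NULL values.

CROSS JOIN pairs every row of `products` with every row of `sales`: 3 × 2 = 6 rows.

(SG, 9, Frame); (SG, 9, Frame); (SG, 15, Frame); (SG, 15, Frame); (NULL, 9, Gear); (NULL, 15, Gear)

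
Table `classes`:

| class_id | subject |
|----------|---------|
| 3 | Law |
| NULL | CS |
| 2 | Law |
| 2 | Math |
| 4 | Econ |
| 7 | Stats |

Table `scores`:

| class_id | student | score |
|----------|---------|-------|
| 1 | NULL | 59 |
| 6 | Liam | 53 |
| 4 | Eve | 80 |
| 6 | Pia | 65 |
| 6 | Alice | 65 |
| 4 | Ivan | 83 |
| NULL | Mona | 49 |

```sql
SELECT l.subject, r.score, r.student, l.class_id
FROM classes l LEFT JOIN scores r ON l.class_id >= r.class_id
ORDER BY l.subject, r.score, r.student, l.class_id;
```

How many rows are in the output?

13

LEFT JOIN keeps every row from `classes`; unmatched rows get NULL for `scores`'s columns.
Matching on l.class_id >= r.class_id. A NULL in a compared column never satisfies the condition.
- class_id=3: 1 matching r row(s), so 1 row(s) emitted.
- class_id=NULL: no r row matches, row kept with r columns NULL.
- class_id=2: 1 matching r row(s), so 1 row(s) emitted.
- class_id=2: 1 matching r row(s), so 1 row(s) emitted.
- class_id=4: 3 matching r row(s), so 3 row(s) emitted.
- class_id=7: 6 matching r row(s), so 6 row(s) emitted.
Total: 12 matched + 1 padded = 13 rows.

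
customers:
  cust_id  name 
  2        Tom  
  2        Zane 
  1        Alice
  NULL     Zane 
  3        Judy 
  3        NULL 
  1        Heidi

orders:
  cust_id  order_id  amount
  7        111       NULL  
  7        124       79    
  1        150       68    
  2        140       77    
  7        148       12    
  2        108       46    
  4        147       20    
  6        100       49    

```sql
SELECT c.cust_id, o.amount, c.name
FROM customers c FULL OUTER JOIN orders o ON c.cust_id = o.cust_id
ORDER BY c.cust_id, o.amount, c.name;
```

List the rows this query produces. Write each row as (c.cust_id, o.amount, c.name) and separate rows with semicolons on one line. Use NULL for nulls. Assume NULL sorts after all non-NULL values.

FULL OUTER JOIN keeps every row from both sides; unmatched rows get NULL for the other side's columns.
Matching on c.cust_id = o.cust_id. A NULL in a compared column never satisfies the condition.
Matched pairs: 6; unmatched c rows kept: 3; unmatched o rows kept: 5.

(1, 68, Alice); (1, 68, Heidi); (2, 46, Tom); (2, 46, Zane); (2, 77, Tom); (2, 77, Zane); (3, NULL, Judy); (3, NULL, NULL); (NULL, 12, NULL); (NULL, 20, NULL); (NULL, 49, NULL); (NULL, 79, NULL); (NULL, NULL, Zane); (NULL, NULL, NULL)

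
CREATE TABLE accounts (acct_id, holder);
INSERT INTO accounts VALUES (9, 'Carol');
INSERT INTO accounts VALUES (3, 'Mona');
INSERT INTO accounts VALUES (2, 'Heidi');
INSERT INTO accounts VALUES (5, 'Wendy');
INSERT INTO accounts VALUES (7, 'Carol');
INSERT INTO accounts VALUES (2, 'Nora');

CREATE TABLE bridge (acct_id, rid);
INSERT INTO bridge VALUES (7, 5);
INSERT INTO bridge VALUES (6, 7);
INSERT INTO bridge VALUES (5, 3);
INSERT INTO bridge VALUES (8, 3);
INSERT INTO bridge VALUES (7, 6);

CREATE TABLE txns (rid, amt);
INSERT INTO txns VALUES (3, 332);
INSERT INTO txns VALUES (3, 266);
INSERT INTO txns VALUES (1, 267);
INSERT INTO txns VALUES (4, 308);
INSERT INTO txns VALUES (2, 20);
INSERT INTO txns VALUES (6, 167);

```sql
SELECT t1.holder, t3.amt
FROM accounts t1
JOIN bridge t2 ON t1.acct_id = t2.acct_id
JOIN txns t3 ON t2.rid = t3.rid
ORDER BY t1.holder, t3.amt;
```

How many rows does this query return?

3

Step 1 — t1 INNER JOIN t2 on acct_id → 3 row(s).
Then INNER JOIN `txns t3` on rid: keep only rows whose t2.rid appears in t3.
Result: 3 row(s).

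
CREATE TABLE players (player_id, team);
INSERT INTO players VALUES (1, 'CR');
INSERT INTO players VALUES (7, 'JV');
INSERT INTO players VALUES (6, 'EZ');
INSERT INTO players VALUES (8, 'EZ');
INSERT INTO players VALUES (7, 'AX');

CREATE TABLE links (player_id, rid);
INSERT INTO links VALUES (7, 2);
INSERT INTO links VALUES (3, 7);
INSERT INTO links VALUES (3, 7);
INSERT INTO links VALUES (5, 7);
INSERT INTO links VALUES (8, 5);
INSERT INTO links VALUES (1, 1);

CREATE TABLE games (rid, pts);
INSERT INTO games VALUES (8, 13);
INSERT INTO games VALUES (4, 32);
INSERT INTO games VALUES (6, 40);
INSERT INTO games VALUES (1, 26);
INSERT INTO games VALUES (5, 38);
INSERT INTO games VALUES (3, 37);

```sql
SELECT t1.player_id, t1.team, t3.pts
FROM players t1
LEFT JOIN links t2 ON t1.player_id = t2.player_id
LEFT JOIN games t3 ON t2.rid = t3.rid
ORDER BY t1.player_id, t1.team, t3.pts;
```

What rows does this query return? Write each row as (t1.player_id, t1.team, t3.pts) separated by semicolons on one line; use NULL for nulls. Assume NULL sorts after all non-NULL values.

Step 1 — t1 LEFT JOIN t2 on player_id → 5 row(s).
Then LEFT JOIN `games t3` on rid: each of those 5 rows is kept; rows whose t2.rid has no match in t3 get NULL for t3's columns.

(1, CR, 26); (6, EZ, NULL); (7, AX, NULL); (7, JV, NULL); (8, EZ, 38)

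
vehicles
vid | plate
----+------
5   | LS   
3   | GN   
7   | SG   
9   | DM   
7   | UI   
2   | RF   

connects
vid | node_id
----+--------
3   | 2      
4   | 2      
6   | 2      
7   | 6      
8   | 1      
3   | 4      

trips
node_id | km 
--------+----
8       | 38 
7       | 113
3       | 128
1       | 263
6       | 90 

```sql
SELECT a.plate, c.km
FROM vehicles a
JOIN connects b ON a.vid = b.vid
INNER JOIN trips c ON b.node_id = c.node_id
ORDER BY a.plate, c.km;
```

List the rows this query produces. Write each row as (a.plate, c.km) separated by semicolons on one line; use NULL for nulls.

(SG, 90); (UI, 90)

Evaluate left to right. First `vehicles a INNER JOIN connects b` on vid: 4 row(s).
Then INNER JOIN `trips c` on node_id: keep only rows whose b.node_id appears in c.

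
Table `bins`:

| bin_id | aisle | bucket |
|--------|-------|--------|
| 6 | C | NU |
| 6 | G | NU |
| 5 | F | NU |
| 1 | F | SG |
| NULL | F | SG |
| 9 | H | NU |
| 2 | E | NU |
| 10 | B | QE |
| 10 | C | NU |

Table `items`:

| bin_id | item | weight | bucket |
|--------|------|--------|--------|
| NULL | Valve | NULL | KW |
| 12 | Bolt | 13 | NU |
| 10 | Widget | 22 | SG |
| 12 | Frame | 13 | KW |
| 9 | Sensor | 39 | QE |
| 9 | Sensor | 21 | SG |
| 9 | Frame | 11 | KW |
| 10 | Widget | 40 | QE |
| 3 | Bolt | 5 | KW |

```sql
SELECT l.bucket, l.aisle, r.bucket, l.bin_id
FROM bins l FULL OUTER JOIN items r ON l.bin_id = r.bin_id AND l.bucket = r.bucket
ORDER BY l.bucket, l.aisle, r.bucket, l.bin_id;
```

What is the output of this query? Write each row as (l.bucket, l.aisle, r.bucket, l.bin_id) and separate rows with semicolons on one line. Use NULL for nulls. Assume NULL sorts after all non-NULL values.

(NU, C, NULL, 6); (NU, C, NULL, 10); (NU, E, NULL, 2); (NU, F, NULL, 5); (NU, G, NULL, 6); (NU, H, NULL, 9); (QE, B, QE, 10); (SG, F, NULL, 1); (SG, F, NULL, NULL); (NULL, NULL, KW, NULL); (NULL, NULL, KW, NULL); (NULL, NULL, KW, NULL); (NULL, NULL, KW, NULL); (NULL, NULL, NU, NULL); (NULL, NULL, QE, NULL); (NULL, NULL, SG, NULL); (NULL, NULL, SG, NULL)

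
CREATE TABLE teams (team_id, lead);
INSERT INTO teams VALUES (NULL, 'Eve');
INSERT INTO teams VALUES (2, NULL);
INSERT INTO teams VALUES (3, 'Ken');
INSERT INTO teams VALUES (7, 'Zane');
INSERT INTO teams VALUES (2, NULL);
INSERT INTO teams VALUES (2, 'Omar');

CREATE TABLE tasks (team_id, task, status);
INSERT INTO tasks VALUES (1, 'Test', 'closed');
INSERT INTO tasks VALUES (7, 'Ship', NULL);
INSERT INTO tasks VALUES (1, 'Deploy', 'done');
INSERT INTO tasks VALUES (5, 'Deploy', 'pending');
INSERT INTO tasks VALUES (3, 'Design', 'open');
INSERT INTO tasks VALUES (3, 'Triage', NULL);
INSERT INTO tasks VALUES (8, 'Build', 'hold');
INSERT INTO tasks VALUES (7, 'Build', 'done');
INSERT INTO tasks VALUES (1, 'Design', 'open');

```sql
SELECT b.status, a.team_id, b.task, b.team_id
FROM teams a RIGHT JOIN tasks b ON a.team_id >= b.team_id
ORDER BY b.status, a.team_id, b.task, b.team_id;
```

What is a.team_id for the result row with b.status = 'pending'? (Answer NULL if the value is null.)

7

RIGHT JOIN keeps every row from `tasks`; unmatched rows get NULL for `teams`'s columns.
Matching on a.team_id >= b.team_id. A NULL in a compared column never satisfies the condition.
- a[0] team_id=NULL → no match.
- a[1] team_id=2 → 3 match(es) in b → 3 row(s).
- a[2] team_id=3 → 5 match(es) in b → 5 row(s).
- a[3] team_id=7 → 8 match(es) in b → 8 row(s).
- a[4] team_id=2 → 3 match(es) in b → 3 row(s).
- a[5] team_id=2 → 3 match(es) in b → 3 row(s).
- plus 1 unmatched b row(s), each kept with NULL a columns.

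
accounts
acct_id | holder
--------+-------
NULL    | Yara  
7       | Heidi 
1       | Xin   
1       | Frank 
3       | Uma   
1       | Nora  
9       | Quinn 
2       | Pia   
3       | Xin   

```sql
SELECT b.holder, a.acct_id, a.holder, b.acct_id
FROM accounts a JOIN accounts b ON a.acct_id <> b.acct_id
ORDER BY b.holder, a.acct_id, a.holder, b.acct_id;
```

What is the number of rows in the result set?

INNER JOIN keeps only pairs where the ON condition holds.
Matching on a.acct_id <> b.acct_id. A NULL in a compared column never satisfies the condition.
- a (acct_id=NULL) has no partner → excluded.
- a (acct_id=7) pairs with 7 row(s) of b.
- a (acct_id=1) pairs with 5 row(s) of b.
- a (acct_id=1) pairs with 5 row(s) of b.
- a (acct_id=3) pairs with 6 row(s) of b.
- a (acct_id=1) pairs with 5 row(s) of b.
- a (acct_id=9) pairs with 7 row(s) of b.
- a (acct_id=2) pairs with 7 row(s) of b.
- a (acct_id=3) pairs with 6 row(s) of b.
Total: 48 rows.

48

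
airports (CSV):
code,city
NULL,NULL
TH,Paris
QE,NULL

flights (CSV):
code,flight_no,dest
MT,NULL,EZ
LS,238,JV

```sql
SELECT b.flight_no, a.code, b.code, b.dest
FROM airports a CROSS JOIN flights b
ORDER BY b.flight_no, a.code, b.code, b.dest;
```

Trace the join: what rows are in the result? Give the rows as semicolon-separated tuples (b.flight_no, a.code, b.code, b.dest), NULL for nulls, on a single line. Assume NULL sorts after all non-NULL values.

(238, QE, LS, JV); (238, TH, LS, JV); (238, NULL, LS, JV); (NULL, QE, MT, EZ); (NULL, TH, MT, EZ); (NULL, NULL, MT, EZ)

CROSS JOIN pairs every row of `airports` with every row of `flights`: 3 × 2 = 6 rows.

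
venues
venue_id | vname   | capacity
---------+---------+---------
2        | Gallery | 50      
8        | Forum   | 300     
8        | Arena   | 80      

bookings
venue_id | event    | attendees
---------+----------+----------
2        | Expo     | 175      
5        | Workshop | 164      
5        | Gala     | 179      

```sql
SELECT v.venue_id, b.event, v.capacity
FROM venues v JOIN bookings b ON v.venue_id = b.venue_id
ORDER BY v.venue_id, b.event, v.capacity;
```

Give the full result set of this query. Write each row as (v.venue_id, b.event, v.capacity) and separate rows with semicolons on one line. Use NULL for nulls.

INNER JOIN keeps only pairs where the ON condition holds.
Matching on v.venue_id = b.venue_id.
Matched pairs: 1.

(2, Expo, 50)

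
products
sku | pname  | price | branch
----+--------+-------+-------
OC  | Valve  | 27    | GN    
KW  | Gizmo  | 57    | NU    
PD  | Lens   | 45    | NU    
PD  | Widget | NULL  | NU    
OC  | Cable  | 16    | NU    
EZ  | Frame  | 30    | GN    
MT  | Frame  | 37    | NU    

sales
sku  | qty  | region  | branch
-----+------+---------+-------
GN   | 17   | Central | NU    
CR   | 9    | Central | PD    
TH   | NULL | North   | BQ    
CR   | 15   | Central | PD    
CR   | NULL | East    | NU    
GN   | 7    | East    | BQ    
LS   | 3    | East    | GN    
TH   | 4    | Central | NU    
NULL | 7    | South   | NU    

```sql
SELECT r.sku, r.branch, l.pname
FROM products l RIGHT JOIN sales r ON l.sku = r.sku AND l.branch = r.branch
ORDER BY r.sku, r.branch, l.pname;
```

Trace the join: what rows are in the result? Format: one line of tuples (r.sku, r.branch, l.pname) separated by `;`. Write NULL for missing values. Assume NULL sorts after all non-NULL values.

(CR, NU, NULL); (CR, PD, NULL); (CR, PD, NULL); (GN, BQ, NULL); (GN, NU, NULL); (LS, GN, NULL); (TH, BQ, NULL); (TH, NU, NULL); (NULL, NU, NULL)

RIGHT JOIN keeps every row from `sales`; unmatched rows get NULL for `products`'s columns.
Matching on l.sku = r.sku AND l.branch = r.branch. A NULL in a compared column never satisfies the condition.
- l[0] sku=OC, branch=GN → no match.
- l[1] sku=KW, branch=NU → no match.
- l[2] sku=PD, branch=NU → no match.
- l[3] sku=PD, branch=NU → no match.
- l[4] sku=OC, branch=NU → no match.
- l[5] sku=EZ, branch=GN → no match.
- l[6] sku=MT, branch=NU → no match.
- 9 row(s) from r found no l partner → padded with NULL.
After projecting and ordering:
r.sku | r.branch | l.pname
CR | NU | NULL
CR | PD | NULL
CR | PD | NULL
GN | BQ | NULL
GN | NU | NULL
LS | GN | NULL
TH | BQ | NULL
TH | NU | NULL
NULL | NU | NULL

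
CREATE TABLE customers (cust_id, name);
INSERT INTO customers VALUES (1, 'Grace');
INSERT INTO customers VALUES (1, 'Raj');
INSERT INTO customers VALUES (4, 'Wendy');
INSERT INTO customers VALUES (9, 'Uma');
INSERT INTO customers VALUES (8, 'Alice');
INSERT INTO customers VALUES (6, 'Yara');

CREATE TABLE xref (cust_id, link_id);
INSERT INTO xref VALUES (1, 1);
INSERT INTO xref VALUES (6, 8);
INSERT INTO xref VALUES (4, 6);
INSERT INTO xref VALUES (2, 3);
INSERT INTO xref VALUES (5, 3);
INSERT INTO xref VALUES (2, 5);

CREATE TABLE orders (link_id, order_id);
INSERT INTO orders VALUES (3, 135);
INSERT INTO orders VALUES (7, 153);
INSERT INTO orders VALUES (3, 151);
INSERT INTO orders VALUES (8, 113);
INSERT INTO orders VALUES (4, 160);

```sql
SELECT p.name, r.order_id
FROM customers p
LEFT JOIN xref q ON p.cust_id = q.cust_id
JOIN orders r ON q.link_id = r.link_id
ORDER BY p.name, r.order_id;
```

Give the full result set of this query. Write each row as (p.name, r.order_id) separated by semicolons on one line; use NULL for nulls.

(Yara, 113)

Evaluate left to right. First `customers p LEFT JOIN xref q` on cust_id: 6 row(s).
Then INNER JOIN `orders r` on link_id: keep only rows whose q.link_id appears in r.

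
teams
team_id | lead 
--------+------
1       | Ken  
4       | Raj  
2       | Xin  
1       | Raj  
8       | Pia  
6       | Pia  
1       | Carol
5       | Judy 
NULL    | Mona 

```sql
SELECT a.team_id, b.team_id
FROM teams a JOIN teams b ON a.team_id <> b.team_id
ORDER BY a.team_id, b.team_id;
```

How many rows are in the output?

50

INNER JOIN keeps only pairs where the ON condition holds.
Matching on a.team_id <> b.team_id. A NULL in a compared column never satisfies the condition.
- a[0] team_id=1 → 5 match(es) in b → 5 row(s).
- a[1] team_id=4 → 7 match(es) in b → 7 row(s).
- a[2] team_id=2 → 7 match(es) in b → 7 row(s).
- a[3] team_id=1 → 5 match(es) in b → 5 row(s).
- a[4] team_id=8 → 7 match(es) in b → 7 row(s).
- a[5] team_id=6 → 7 match(es) in b → 7 row(s).
- a[6] team_id=1 → 5 match(es) in b → 5 row(s).
- a[7] team_id=5 → 7 match(es) in b → 7 row(s).
- a[8] team_id=NULL → no match; dropped.
Total: 50 rows.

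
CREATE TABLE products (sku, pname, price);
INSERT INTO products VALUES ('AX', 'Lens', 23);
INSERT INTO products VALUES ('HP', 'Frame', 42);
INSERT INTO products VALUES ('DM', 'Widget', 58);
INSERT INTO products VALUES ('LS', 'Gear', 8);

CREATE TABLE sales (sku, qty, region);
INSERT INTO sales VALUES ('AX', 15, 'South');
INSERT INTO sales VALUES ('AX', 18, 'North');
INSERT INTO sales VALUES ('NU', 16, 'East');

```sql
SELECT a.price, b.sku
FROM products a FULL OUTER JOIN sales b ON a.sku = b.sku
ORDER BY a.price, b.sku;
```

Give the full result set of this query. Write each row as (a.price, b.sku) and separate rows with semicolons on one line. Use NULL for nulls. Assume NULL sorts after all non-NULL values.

(8, NULL); (23, AX); (23, AX); (42, NULL); (58, NULL); (NULL, NU)

FULL OUTER JOIN keeps every row from both sides; unmatched rows get NULL for the other side's columns.
Matching on a.sku = b.sku.
Matched pairs: 2; unmatched a rows kept: 3; unmatched b rows kept: 1.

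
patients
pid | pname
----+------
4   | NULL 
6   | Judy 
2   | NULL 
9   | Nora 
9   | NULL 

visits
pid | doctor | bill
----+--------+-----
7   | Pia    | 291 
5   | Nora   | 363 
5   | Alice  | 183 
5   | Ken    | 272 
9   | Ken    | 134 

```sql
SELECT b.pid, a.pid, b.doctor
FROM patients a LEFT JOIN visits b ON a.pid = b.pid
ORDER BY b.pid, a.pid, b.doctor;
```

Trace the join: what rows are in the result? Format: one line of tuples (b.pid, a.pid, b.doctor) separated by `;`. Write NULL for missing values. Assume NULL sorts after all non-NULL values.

(9, 9, Ken); (9, 9, Ken); (NULL, 2, NULL); (NULL, 4, NULL); (NULL, 6, NULL)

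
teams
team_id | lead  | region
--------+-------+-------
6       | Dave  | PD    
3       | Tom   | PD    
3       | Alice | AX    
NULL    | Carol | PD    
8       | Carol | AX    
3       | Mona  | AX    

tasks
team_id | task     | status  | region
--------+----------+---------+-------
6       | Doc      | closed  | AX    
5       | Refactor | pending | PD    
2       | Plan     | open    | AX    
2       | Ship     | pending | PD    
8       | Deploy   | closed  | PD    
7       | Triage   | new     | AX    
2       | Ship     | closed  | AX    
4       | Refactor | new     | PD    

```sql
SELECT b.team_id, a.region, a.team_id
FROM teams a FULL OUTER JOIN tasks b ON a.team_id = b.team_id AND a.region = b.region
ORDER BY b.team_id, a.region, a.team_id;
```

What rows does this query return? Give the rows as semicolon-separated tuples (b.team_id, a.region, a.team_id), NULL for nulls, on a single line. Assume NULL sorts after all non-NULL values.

(2, NULL, NULL); (2, NULL, NULL); (2, NULL, NULL); (4, NULL, NULL); (5, NULL, NULL); (6, NULL, NULL); (7, NULL, NULL); (8, NULL, NULL); (NULL, AX, 3); (NULL, AX, 3); (NULL, AX, 8); (NULL, PD, 3); (NULL, PD, 6); (NULL, PD, NULL)

FULL OUTER JOIN keeps every row from both sides; unmatched rows get NULL for the other side's columns.
Matching on a.team_id = b.team_id AND a.region = b.region. A NULL in a compared column never satisfies the condition.
- a row (team_id=6, region=PD): no match → kept, b columns NULL.
- a row (team_id=3, region=PD): no match → kept, b columns NULL.
- a row (team_id=3, region=AX): no match → kept, b columns NULL.
- a row (team_id=NULL, region=PD): no match → kept, b columns NULL.
- a row (team_id=8, region=AX): no match → kept, b columns NULL.
- a row (team_id=3, region=AX): no match → kept, b columns NULL.
- 8 b row(s) had no a match → kept, a columns NULL.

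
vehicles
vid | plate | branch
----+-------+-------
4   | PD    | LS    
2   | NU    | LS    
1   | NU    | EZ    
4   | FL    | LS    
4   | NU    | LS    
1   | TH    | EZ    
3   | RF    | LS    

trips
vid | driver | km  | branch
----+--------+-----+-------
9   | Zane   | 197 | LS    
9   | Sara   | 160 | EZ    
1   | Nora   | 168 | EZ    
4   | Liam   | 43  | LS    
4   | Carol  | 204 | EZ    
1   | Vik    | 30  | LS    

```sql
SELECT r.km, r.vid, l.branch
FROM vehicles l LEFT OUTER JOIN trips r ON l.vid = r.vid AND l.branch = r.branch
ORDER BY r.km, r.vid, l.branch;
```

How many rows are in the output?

7

LEFT JOIN keeps every row from `vehicles`; unmatched rows get NULL for `trips`'s columns.
Matching on l.vid = r.vid AND l.branch = r.branch.
- l row (vid=4, branch=LS): matches 1 r row(s) → 1 output row(s).
- l row (vid=2, branch=LS): no match → kept, r columns NULL.
- l row (vid=1, branch=EZ): matches 1 r row(s) → 1 output row(s).
- l row (vid=4, branch=LS): matches 1 r row(s) → 1 output row(s).
- l row (vid=4, branch=LS): matches 1 r row(s) → 1 output row(s).
- l row (vid=1, branch=EZ): matches 1 r row(s) → 1 output row(s).
- l row (vid=3, branch=LS): no match → kept, r columns NULL.
Total: 5 matched + 2 padded = 7 rows.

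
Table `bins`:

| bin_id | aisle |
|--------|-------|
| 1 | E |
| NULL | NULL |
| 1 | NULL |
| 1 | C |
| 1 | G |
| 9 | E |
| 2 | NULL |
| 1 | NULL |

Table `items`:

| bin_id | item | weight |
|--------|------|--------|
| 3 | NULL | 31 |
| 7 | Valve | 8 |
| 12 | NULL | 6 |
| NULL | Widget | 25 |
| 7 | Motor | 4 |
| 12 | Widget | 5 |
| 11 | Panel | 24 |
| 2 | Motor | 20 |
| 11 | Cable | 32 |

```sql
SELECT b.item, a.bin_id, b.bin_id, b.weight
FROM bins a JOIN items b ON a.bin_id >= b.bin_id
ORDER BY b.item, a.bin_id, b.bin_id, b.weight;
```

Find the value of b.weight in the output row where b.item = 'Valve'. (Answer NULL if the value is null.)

INNER JOIN keeps only pairs where the ON condition holds.
Matching on a.bin_id >= b.bin_id. A NULL in a compared column never satisfies the condition.
- a[0] bin_id=1 → no match; dropped.
- a[1] bin_id=NULL → no match; dropped.
- a[2] bin_id=1 → no match; dropped.
- a[3] bin_id=1 → no match; dropped.
- a[4] bin_id=1 → no match; dropped.
- a[5] bin_id=9 → 4 match(es) in b → 4 row(s).
- a[6] bin_id=2 → 1 match(es) in b → 1 row(s).
- a[7] bin_id=1 → no match; dropped.

8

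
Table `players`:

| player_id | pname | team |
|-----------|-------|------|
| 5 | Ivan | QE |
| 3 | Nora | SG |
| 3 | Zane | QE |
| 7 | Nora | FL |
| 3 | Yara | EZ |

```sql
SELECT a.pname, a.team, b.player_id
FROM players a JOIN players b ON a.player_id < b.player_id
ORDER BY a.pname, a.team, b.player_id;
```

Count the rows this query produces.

INNER JOIN keeps only pairs where the ON condition holds.
Matching on a.player_id < b.player_id.
Matched pairs: 7.
Total: 7 rows.

7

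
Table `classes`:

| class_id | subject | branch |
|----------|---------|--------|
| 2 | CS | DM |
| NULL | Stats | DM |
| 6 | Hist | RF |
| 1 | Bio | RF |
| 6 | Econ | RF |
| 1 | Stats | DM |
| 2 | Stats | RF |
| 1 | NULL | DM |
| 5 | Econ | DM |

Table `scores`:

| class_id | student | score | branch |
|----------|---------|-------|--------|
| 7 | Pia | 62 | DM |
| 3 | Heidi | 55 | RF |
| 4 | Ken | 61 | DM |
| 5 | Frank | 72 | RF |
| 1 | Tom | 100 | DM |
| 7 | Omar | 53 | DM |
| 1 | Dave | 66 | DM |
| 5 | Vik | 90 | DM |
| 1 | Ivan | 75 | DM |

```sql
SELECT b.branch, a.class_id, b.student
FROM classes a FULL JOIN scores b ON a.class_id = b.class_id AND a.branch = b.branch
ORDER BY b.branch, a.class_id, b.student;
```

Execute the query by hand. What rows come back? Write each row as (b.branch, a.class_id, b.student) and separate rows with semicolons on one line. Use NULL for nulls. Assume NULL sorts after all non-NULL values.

(DM, 1, Dave); (DM, 1, Dave); (DM, 1, Ivan); (DM, 1, Ivan); (DM, 1, Tom); (DM, 1, Tom); (DM, 5, Vik); (DM, NULL, Ken); (DM, NULL, Omar); (DM, NULL, Pia); (RF, NULL, Frank); (RF, NULL, Heidi); (NULL, 1, NULL); (NULL, 2, NULL); (NULL, 2, NULL); (NULL, 6, NULL); (NULL, 6, NULL); (NULL, NULL, NULL)

FULL OUTER JOIN keeps every row from both sides; unmatched rows get NULL for the other side's columns.
Matching on a.class_id = b.class_id AND a.branch = b.branch. A NULL in a compared column never satisfies the condition.
- a[0] class_id=2, branch=DM → no match; kept with NULLs on the b side.
- a[1] class_id=NULL, branch=DM → no match; kept with NULLs on the b side.
- a[2] class_id=6, branch=RF → no match; kept with NULLs on the b side.
- a[3] class_id=1, branch=RF → no match; kept with NULLs on the b side.
- a[4] class_id=6, branch=RF → no match; kept with NULLs on the b side.
- a[5] class_id=1, branch=DM → 3 match(es) in b → 3 row(s).
- a[6] class_id=2, branch=RF → no match; kept with NULLs on the b side.
- a[7] class_id=1, branch=DM → 3 match(es) in b → 3 row(s).
- a[8] class_id=5, branch=DM → 1 match(es) in b → 1 row(s).
- plus 5 unmatched b row(s), each kept with NULL a columns.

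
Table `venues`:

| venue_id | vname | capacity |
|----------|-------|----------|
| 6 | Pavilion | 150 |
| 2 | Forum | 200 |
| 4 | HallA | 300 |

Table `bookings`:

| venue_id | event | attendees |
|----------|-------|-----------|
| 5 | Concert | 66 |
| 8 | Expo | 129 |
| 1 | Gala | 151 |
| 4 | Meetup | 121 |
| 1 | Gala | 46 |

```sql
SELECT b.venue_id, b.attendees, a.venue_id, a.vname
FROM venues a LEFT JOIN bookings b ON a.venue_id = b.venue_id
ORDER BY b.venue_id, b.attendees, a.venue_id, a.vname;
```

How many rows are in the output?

3

LEFT JOIN keeps every row from `venues`; unmatched rows get NULL for `bookings`'s columns.
Matching on a.venue_id = b.venue_id.
- a[0] venue_id=6 → no match; kept with NULLs on the b side.
- a[1] venue_id=2 → no match; kept with NULLs on the b side.
- a[2] venue_id=4 → 1 match(es) in b → 1 row(s).
Total: 1 matched + 2 padded = 3 rows.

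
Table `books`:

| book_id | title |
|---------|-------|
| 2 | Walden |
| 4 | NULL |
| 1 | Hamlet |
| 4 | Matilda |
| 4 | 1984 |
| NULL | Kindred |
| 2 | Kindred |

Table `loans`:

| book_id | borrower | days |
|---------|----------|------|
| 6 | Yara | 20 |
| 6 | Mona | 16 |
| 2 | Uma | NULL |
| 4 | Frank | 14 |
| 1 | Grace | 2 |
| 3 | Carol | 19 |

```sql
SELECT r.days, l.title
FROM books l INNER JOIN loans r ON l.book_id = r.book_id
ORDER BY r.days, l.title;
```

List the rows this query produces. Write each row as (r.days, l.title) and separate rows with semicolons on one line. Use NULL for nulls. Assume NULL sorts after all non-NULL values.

(2, Hamlet); (14, 1984); (14, Matilda); (14, NULL); (NULL, Kindred); (NULL, Walden)

INNER JOIN keeps only pairs where the ON condition holds.
Matching on l.book_id = r.book_id. A NULL in a compared column never satisfies the condition.
Matched pairs: 6.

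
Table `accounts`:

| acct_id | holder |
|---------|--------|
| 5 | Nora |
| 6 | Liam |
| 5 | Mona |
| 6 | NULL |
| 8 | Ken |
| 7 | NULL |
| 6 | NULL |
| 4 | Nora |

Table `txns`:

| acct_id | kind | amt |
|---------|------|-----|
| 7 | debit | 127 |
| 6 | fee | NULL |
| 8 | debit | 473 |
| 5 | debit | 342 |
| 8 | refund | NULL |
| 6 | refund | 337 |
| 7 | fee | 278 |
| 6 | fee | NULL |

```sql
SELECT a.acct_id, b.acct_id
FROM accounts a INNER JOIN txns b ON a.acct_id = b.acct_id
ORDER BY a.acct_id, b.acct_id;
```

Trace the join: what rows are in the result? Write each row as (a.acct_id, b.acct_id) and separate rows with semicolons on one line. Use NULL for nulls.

(5, 5); (5, 5); (6, 6); (6, 6); (6, 6); (6, 6); (6, 6); (6, 6); (6, 6); (6, 6); (6, 6); (7, 7); (7, 7); (8, 8); (8, 8)

INNER JOIN keeps only pairs where the ON condition holds.
Matching on a.acct_id = b.acct_id.
- acct_id=5: 1 matching b row(s), so 1 row(s) emitted.
- acct_id=6: 3 matching b row(s), so 3 row(s) emitted.
- acct_id=5: 1 matching b row(s), so 1 row(s) emitted.
- acct_id=6: 3 matching b row(s), so 3 row(s) emitted.
- acct_id=8: 2 matching b row(s), so 2 row(s) emitted.
- acct_id=7: 2 matching b row(s), so 2 row(s) emitted.
- acct_id=6: 3 matching b row(s), so 3 row(s) emitted.
- acct_id=4: no matching b row, dropped.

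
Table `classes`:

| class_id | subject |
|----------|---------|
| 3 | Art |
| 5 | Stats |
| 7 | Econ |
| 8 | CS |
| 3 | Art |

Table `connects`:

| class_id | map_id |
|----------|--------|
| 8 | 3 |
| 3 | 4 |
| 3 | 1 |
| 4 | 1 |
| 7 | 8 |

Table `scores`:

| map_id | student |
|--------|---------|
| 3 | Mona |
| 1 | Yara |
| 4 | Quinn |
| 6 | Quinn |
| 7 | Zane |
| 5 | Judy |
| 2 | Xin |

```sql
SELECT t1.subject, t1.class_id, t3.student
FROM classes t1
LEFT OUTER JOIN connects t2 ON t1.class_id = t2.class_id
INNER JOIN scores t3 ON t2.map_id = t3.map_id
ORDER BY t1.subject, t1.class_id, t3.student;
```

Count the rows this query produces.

5

Step 1 — t1 LEFT JOIN t2 on class_id → 7 row(s).
Then INNER JOIN `scores t3` on map_id: keep only rows whose t2.map_id appears in t3.
Result: 5 row(s).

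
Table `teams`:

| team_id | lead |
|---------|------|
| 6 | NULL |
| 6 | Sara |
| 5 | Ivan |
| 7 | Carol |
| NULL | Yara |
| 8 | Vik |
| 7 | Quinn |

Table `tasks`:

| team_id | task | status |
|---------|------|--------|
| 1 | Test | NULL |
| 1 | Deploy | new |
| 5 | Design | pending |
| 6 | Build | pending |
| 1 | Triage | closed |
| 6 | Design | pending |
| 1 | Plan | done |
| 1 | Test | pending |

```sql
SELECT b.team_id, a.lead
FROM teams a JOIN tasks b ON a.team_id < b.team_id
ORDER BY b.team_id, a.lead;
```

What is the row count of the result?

2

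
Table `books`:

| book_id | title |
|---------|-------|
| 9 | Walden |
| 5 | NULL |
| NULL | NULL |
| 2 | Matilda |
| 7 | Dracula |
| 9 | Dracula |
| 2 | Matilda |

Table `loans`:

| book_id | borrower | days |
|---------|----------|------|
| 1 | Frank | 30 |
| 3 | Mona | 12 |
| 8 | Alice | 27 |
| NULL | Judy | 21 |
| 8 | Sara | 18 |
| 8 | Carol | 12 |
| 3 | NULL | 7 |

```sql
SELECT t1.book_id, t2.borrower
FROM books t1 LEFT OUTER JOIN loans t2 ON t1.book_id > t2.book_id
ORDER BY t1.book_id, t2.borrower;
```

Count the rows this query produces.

21

LEFT JOIN keeps every row from `books`; unmatched rows get NULL for `loans`'s columns.
Matching on t1.book_id > t2.book_id. A NULL in a compared column never satisfies the condition.
- t1[0] book_id=9 → 6 match(es) in t2 → 6 row(s).
- t1[1] book_id=5 → 3 match(es) in t2 → 3 row(s).
- t1[2] book_id=NULL → no match; kept with NULLs on the t2 side.
- t1[3] book_id=2 → 1 match(es) in t2 → 1 row(s).
- t1[4] book_id=7 → 3 match(es) in t2 → 3 row(s).
- t1[5] book_id=9 → 6 match(es) in t2 → 6 row(s).
- t1[6] book_id=2 → 1 match(es) in t2 → 1 row(s).
Total: 20 matched + 1 padded = 21 rows.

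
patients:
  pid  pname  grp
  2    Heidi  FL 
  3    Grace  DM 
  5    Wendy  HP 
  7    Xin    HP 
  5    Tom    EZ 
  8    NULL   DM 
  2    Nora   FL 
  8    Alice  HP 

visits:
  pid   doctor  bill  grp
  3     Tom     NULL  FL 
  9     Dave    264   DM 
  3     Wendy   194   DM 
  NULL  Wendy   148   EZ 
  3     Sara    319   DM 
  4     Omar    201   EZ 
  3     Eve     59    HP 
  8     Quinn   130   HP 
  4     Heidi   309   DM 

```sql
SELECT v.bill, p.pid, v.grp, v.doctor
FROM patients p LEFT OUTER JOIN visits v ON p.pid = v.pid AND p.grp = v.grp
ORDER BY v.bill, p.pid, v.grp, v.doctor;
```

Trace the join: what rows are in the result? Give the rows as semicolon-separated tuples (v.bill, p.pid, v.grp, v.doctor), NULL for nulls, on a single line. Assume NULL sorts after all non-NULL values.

(130, 8, HP, Quinn); (194, 3, DM, Wendy); (319, 3, DM, Sara); (NULL, 2, NULL, NULL); (NULL, 2, NULL, NULL); (NULL, 5, NULL, NULL); (NULL, 5, NULL, NULL); (NULL, 7, NULL, NULL); (NULL, 8, NULL, NULL)

LEFT JOIN keeps every row from `patients`; unmatched rows get NULL for `visits`'s columns.
Matching on p.pid = v.pid AND p.grp = v.grp. A NULL in a compared column never satisfies the condition.
- p (pid=2, grp=FL) has no partner → padded with NULL.
- p (pid=3, grp=DM) pairs with 2 row(s) of v.
- p (pid=5, grp=HP) has no partner → padded with NULL.
- p (pid=7, grp=HP) has no partner → padded with NULL.
- p (pid=5, grp=EZ) has no partner → padded with NULL.
- p (pid=8, grp=DM) has no partner → padded with NULL.
- p (pid=2, grp=FL) has no partner → padded with NULL.
- p (pid=8, grp=HP) pairs with 1 row(s) of v.
After projecting and ordering:
v.bill | p.pid | v.grp | v.doctor
130 | 8 | HP | Quinn
194 | 3 | DM | Wendy
319 | 3 | DM | Sara
NULL | 2 | NULL | NULL
NULL | 2 | NULL | NULL
NULL | 5 | NULL | NULL
NULL | 5 | NULL | NULL
NULL | 7 | NULL | NULL
NULL | 8 | NULL | NULL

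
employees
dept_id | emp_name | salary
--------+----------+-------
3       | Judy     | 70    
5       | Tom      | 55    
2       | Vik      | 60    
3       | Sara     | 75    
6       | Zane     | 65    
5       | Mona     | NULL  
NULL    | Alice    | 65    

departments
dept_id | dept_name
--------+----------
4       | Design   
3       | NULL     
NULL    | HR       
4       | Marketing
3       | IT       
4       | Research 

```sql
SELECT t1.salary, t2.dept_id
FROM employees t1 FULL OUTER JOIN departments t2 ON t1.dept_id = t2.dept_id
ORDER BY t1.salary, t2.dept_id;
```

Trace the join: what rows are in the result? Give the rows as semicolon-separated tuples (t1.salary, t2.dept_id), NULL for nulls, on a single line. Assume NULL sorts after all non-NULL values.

(55, NULL); (60, NULL); (65, NULL); (65, NULL); (70, 3); (70, 3); (75, 3); (75, 3); (NULL, 4); (NULL, 4); (NULL, 4); (NULL, NULL); (NULL, NULL)

FULL OUTER JOIN keeps every row from both sides; unmatched rows get NULL for the other side's columns.
Matching on t1.dept_id = t2.dept_id. A NULL in a compared column never satisfies the condition.
- t1 row (dept_id=3): matches 2 t2 row(s) → 2 output row(s).
- t1 row (dept_id=5): no match → kept, t2 columns NULL.
- t1 row (dept_id=2): no match → kept, t2 columns NULL.
- t1 row (dept_id=3): matches 2 t2 row(s) → 2 output row(s).
- t1 row (dept_id=6): no match → kept, t2 columns NULL.
- t1 row (dept_id=5): no match → kept, t2 columns NULL.
- t1 row (dept_id=NULL): no match → kept, t2 columns NULL.
- 4 t2 row(s) had no t1 match → kept, t1 columns NULL.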